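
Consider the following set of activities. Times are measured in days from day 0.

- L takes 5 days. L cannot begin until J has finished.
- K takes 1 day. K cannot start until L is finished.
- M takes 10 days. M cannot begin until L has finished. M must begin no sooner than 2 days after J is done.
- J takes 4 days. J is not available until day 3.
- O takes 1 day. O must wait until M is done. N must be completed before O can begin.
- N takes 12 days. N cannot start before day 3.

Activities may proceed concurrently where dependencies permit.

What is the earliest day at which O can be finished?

23

N cannot begin until its own release at day 3. It runs from day 3 to 3 + 12 = day 15.
After its own release at day 3, J can start at day 3 and finishes at day 7.
L cannot begin until J (finishes day 7). It runs from day 7 to 7 + 5 = day 12.
M has to wait for L (finishes day 12); J (finishes day 7, plus 2-day gap → day 9). The latest of these is day 12, so M runs day 12 to 12 + 10 = day 22.
For O: M (finishes day 22); N (finishes day 15). Taking the maximum gives a start of day 22, and it finishes at 22 + 1 = day 23.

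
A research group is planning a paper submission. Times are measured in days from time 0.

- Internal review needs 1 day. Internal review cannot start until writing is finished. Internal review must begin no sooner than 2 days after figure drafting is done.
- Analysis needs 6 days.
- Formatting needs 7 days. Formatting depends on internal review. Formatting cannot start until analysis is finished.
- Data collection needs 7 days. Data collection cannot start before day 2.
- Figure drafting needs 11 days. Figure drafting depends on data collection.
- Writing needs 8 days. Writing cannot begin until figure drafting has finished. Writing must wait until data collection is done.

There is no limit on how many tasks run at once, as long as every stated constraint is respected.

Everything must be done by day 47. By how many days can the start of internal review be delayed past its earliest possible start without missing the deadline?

Data collection cannot begin until its own release at day 2. It runs from day 2 to 2 + 7 = day 9.
Figure drafting waits on data collection (finishes day 9), so it starts at day 9 and finishes at 9 + 11 = day 20.
Writing has to wait for figure drafting (finishes day 20); data collection (finishes day 9). The latest of these is day 20, so writing runs day 20 to 20 + 8 = day 28.
Internal review has to wait for writing (finishes day 28); figure drafting (finishes day 20, plus 2-day gap → day 22). The latest of these is day 28, so internal review runs day 28 to 28 + 1 = day 29.

Working backward from the deadline:
To finish by day 47, formatting (duration 7) must start no later than day 40.
Internal review must finish before formatting (must start by day 40). With a 1-day duration, internal review must start by 40 − 1 = day 39.
So internal review can start as early as day 28 and as late as day 39, giving 39 − 28 = 11 days of slack.

11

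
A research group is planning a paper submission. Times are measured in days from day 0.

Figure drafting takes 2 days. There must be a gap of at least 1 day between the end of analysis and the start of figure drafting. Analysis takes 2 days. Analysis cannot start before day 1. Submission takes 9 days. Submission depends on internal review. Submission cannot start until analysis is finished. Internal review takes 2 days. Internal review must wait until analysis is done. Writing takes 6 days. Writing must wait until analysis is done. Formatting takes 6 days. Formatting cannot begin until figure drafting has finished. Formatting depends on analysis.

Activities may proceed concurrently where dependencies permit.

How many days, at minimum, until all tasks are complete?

Analysis cannot begin until its own release at day 1. It runs from day 1 to 1 + 2 = day 3.
Internal review waits on analysis (finishes day 3), so it starts at day 3 and finishes at 3 + 2 = day 5.
For submission: internal review (finishes day 5); analysis (finishes day 3). Taking the maximum gives a start of day 5, and it finishes at 5 + 9 = day 14.
Writing waits on analysis (finishes day 3), so it starts at day 3 and finishes at 3 + 6 = day 9.
Figure drafting waits on analysis (finishes day 3, plus 1-day gap → day 4), so it starts at day 4 and finishes at 4 + 2 = day 6.
Formatting needs all of figure drafting (finishes day 6); analysis (finishes day 3). That puts its earliest start at day 6; it finishes at 6 + 6 = day 12.
All tasks are finished once the last one completes. Finish times: Analysis at 3, Figure drafting at 6, Writing at 9, Internal review at 5, Formatting at 12, Submission at 14. The latest is day 14.

14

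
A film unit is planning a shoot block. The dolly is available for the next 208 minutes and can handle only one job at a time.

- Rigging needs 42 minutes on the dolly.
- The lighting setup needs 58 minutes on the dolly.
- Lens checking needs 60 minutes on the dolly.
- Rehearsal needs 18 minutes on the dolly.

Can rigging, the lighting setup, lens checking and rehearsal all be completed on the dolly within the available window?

Yes

Running back to back, the jobs need 42 + 58 + 60 + 18 = 178 minutes on the dolly.
Since 178 ≤ 208, they fit within the window.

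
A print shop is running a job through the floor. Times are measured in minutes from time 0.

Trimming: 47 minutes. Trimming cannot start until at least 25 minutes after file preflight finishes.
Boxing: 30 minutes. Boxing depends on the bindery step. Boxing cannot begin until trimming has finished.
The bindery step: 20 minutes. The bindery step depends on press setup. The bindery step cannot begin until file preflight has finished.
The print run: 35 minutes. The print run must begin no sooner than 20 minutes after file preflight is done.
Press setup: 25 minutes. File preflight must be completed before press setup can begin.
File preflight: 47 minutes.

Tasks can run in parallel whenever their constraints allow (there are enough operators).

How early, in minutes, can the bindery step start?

72

File preflight can start immediately at minute 0; it finishes at minute 47.
Press setup waits on file preflight (finishes minute 47), so it starts at minute 47 and finishes at 47 + 25 = minute 72.
The bindery step waits on press setup (finishes minute 72); file preflight (finishes minute 47). The latest of these is minute 72, which is the earliest the bindery step can start.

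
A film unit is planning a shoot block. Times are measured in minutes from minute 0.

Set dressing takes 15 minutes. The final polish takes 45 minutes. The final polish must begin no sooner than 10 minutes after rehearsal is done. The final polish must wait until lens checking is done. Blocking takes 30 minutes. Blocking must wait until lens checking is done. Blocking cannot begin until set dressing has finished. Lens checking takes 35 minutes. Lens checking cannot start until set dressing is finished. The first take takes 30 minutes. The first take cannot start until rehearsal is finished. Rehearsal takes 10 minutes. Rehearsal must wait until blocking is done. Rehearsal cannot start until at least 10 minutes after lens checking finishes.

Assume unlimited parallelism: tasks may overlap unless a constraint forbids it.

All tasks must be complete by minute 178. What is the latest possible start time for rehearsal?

113

Nothing follows the final polish; the deadline of minute 178 is its only limit. It must start by 178 − 45 = minute 133.
To finish by minute 178, the first take (duration 30) must start no later than minute 148.
Rehearsal feeds the final polish (must start by minute 133, minus 10-minute gap → minute 123); the first take (must start by minute 148). Taking the minimum, rehearsal must finish by minute 123 and start by 123 − 10 = minute 113.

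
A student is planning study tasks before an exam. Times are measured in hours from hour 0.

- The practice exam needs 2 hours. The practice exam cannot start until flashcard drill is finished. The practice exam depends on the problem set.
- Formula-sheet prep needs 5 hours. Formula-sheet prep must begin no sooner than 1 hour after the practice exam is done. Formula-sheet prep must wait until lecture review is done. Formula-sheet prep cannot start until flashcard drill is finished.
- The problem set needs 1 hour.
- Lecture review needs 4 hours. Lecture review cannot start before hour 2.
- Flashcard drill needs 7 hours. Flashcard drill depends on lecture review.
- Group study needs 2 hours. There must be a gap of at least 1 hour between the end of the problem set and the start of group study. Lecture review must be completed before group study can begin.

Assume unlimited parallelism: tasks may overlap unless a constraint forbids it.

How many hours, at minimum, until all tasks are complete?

21

Nothing blocks the problem set, so it runs from hour 0 to hour 1.
Lecture review waits on its own release at hour 2, so it starts at hour 2 and finishes at 2 + 4 = hour 6.
Group study cannot start until the problem set (finishes hour 1, plus 1-hour gap → hour 2); lecture review (finishes hour 6). The controlling bound is hour 6, so group study finishes at 6 + 2 = hour 8.
Flashcard drill cannot begin until lecture review (finishes hour 6). It runs from hour 6 to 6 + 7 = hour 13.
For the practice exam: flashcard drill (finishes hour 13); the problem set (finishes hour 1). Taking the maximum gives a start of hour 13, and it finishes at 13 + 2 = hour 15.
Formula-sheet prep cannot start until the practice exam (finishes hour 15, plus 1-hour gap → hour 16); lecture review (finishes hour 6); flashcard drill (finishes hour 13). The controlling bound is hour 16, so formula-sheet prep finishes at 16 + 5 = hour 21.
All tasks are finished once the last one completes. Finish times: Lecture review at 6, The problem set at 1, Flashcard drill at 13, The practice exam at 15, Group study at 8, Formula-sheet prep at 21. The latest is hour 21.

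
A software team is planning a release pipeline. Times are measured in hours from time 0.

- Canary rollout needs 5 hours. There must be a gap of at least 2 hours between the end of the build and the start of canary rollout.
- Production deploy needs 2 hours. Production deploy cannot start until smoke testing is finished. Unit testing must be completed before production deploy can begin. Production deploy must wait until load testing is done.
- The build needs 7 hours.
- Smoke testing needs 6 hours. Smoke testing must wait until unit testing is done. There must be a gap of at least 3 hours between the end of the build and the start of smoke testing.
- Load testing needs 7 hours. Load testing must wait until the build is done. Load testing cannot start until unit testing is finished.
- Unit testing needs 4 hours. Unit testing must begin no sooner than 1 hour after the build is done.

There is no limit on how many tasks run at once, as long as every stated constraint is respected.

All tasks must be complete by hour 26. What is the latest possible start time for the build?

Production deploy must finish by hour 26; it takes 2 hours, so it must start by 26 − 2 = hour 24.
Smoke testing must finish before production deploy (must start by hour 24). With a 6-hour duration, smoke testing must start by 24 − 6 = hour 18.
Load testing has to be done before production deploy (must start by hour 24). That means finishing by hour 24, i.e. starting by 24 − 7 = hour 17.
Unit testing feeds smoke testing (must start by hour 18); load testing (must start by hour 17); production deploy (must start by hour 24). Taking the minimum, unit testing must finish by hour 17 and start by 17 − 4 = hour 13.
To finish by hour 26, canary rollout (duration 5) must start no later than hour 21.
The build has several dependents: unit testing (must start by hour 13, minus 1-hour gap → hour 12); smoke testing (must start by hour 18, minus 3-hour gap → hour 15); canary rollout (must start by hour 21, minus 2-hour gap → hour 19); load testing (must start by hour 17). The earliest of those limits is hour 12, so the build must start by 12 − 7 = hour 5.

5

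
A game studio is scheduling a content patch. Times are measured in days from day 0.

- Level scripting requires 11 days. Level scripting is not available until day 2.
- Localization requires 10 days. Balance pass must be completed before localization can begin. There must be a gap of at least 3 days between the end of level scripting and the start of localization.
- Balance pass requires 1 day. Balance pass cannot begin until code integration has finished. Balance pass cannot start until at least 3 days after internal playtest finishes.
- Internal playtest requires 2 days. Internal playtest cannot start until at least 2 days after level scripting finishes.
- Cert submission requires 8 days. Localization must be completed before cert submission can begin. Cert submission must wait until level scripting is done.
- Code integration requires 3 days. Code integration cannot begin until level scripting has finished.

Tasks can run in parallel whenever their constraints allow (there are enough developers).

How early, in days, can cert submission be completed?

39

Level scripting cannot begin until its own release at day 2. It runs from day 2 to 2 + 11 = day 13.
Internal playtest cannot begin until level scripting (finishes day 13, plus 2-day gap → day 15). It runs from day 15 to 15 + 2 = day 17.
Code integration waits on level scripting (finishes day 13), so it starts at day 13 and finishes at 13 + 3 = day 16.
For balance pass: code integration (finishes day 16); internal playtest (finishes day 17, plus 3-day gap → day 20). Taking the maximum gives a start of day 20, and it finishes at 20 + 1 = day 21.
For localization: balance pass (finishes day 21); level scripting (finishes day 13, plus 3-day gap → day 16). Taking the maximum gives a start of day 21, and it finishes at 21 + 10 = day 31.
Cert submission has to wait for localization (finishes day 31); level scripting (finishes day 13). The latest of these is day 31, so cert submission runs day 31 to 31 + 8 = day 39.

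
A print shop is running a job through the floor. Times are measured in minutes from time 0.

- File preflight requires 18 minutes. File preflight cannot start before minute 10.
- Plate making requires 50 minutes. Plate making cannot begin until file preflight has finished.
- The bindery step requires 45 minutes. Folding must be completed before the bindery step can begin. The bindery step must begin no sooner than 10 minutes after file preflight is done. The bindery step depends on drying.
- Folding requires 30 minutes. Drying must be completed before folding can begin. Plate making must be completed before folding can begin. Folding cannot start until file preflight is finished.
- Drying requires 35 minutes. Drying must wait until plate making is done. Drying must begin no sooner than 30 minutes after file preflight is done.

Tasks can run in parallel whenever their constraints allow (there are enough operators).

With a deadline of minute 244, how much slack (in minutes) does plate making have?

56

File preflight cannot begin until its own release at minute 10. It runs from minute 10 to 10 + 18 = minute 28.
Plate making waits on file preflight (finishes minute 28), so it starts at minute 28 and finishes at 28 + 50 = minute 78.

Working backward from the deadline:
The bindery step must finish by minute 244; it takes 45 minutes, so it must start by 244 − 45 = minute 199.
Folding must finish before the bindery step (must start by minute 199). With a 30-minute duration, folding must start by 199 − 30 = minute 169.
For drying: folding (must start by minute 169); the bindery step (must start by minute 199). The most restrictive is minute 169; with a 35-minute duration, drying must start by minute 134.
Plate making has several dependents: drying (must start by minute 134); folding (must start by minute 169). The earliest of those limits is minute 134, so plate making must start by 134 − 50 = minute 84.
So plate making can start as early as minute 28 and as late as minute 84, giving 84 − 28 = 56 minutes of slack.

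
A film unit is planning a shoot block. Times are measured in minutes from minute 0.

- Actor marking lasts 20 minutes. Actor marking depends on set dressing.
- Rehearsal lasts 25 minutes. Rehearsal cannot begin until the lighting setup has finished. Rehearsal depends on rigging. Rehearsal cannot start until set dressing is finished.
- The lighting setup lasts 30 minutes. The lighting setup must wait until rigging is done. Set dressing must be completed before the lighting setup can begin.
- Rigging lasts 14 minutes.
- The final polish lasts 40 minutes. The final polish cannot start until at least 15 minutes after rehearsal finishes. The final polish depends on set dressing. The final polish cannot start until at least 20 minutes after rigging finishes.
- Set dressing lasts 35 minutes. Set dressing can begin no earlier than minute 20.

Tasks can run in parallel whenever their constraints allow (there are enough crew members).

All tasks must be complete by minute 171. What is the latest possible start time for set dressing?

To finish by minute 171, the final polish (duration 40) must start no later than minute 131.
Rehearsal has to be done before the final polish (must start by minute 131, minus 15-minute gap → minute 116). That means finishing by minute 116, i.e. starting by 116 − 25 = minute 91.
The lighting setup feeds into rehearsal (must start by minute 91); so the lighting setup must finish by minute 91 and therefore start by minute 61.
Nothing follows actor marking; the deadline of minute 171 is its only limit. It must start by 171 − 20 = minute 151.
Set dressing has several dependents: the lighting setup (must start by minute 61); actor marking (must start by minute 151); rehearsal (must start by minute 91); the final polish (must start by minute 131). The earliest of those limits is minute 61, so set dressing must start by 61 − 35 = minute 26.

26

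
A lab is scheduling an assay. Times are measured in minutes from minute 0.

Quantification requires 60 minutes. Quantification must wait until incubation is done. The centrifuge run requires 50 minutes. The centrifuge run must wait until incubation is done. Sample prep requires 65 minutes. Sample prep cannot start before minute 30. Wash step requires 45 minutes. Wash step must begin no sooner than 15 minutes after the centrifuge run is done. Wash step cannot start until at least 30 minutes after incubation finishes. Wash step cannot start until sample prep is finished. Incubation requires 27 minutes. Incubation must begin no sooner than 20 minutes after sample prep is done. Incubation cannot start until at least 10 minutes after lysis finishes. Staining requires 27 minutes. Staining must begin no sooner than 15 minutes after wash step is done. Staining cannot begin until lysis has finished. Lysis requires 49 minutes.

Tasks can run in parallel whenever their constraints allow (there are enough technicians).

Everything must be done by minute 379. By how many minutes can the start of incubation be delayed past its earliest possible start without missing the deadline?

85

Nothing blocks lysis, so it runs from minute 0 to minute 49.
Sample prep waits on its own release at minute 30, so it starts at minute 30 and finishes at 30 + 65 = minute 95.
For incubation: sample prep (finishes minute 95, plus 20-minute gap → minute 115); lysis (finishes minute 49, plus 10-minute gap → minute 59). Taking the maximum gives a start of minute 115, and it finishes at 115 + 27 = minute 142.

Working backward from the deadline:
Nothing follows staining; the deadline of minute 379 is its only limit. It must start by 379 − 27 = minute 352.
Wash step has to be done before staining (must start by minute 352, minus 15-minute gap → minute 337). That means finishing by minute 337, i.e. starting by 337 − 45 = minute 292.
The centrifuge run must finish before wash step (must start by minute 292, minus 15-minute gap → minute 277). With a 50-minute duration, the centrifuge run must start by 277 − 50 = minute 227.
Quantification must finish by minute 379; it takes 60 minutes, so it must start by 379 − 60 = minute 319.
For incubation: the centrifuge run (must start by minute 227); wash step (must start by minute 292, minus 30-minute gap → minute 262); quantification (must start by minute 319). The most restrictive is minute 227; with a 27-minute duration, incubation must start by minute 200.
So incubation can start as early as minute 115 and as late as minute 200, giving 200 − 115 = 85 minutes of slack.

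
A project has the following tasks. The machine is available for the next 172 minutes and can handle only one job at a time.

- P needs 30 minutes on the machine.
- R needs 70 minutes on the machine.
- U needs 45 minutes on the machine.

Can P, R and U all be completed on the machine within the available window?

Yes

Running back to back, the jobs need 30 + 70 + 45 = 145 minutes on the machine.
Since 145 ≤ 172, they fit within the window.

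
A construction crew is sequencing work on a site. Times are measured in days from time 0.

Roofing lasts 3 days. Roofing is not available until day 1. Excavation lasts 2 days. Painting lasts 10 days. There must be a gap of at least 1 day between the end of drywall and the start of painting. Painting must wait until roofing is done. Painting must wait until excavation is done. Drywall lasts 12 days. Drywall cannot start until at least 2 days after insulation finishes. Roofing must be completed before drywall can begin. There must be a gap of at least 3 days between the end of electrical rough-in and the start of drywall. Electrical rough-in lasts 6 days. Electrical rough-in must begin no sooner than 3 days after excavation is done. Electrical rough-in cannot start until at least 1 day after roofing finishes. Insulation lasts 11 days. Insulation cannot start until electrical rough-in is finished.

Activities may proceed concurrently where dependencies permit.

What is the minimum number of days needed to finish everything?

Roofing cannot begin until its own release at day 1. It runs from day 1 to 1 + 3 = day 4.
Nothing blocks excavation, so it runs from day 0 to day 2.
Electrical rough-in has to wait for excavation (finishes day 2, plus 3-day gap → day 5); roofing (finishes day 4, plus 1-day gap → day 5). The latest of these is day 5, so electrical rough-in runs day 5 to 5 + 6 = day 11.
Insulation cannot begin until electrical rough-in (finishes day 11). It runs from day 11 to 11 + 11 = day 22.
Drywall cannot start until insulation (finishes day 22, plus 2-day gap → day 24); roofing (finishes day 4); electrical rough-in (finishes day 11, plus 3-day gap → day 14). The controlling bound is day 24, so drywall finishes at 24 + 12 = day 36.
Painting has to wait for drywall (finishes day 36, plus 1-day gap → day 37); roofing (finishes day 4); excavation (finishes day 2). The latest of these is day 37, so painting runs day 37 to 37 + 10 = day 47.
All tasks are finished once the last one completes. Finish times: Excavation at 2, Roofing at 4, Electrical rough-in at 11, Insulation at 22, Drywall at 36, Painting at 47. The latest is day 47.

47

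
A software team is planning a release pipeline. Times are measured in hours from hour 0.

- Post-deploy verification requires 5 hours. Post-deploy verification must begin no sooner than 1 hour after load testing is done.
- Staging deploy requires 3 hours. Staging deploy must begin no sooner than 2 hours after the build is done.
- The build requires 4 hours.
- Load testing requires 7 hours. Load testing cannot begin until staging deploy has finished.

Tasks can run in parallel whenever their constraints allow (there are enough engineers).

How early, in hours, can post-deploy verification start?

Nothing blocks the build, so it runs from hour 0 to hour 4.
Staging deploy waits on the build (finishes hour 4, plus 2-hour gap → hour 6), so it starts at hour 6 and finishes at 6 + 3 = hour 9.
After staging deploy (finishes hour 9), load testing can start at hour 9 and finishes at hour 16.
Post-deploy verification waits on load testing (finishes hour 16, plus 1-hour gap → hour 17), so the earliest it can start is hour 17.

17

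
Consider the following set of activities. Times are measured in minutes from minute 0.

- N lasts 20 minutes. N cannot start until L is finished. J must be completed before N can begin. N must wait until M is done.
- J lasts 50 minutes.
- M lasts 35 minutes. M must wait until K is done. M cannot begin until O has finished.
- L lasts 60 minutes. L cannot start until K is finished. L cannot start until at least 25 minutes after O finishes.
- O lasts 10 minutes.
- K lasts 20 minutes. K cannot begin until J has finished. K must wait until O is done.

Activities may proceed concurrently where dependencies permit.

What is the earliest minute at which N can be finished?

150

O has no prerequisites, so it starts at minute 0 and finishes at minute 10.
Nothing blocks J, so it runs from minute 0 to minute 50.
K has to wait for J (finishes minute 50); O (finishes minute 10). The latest of these is minute 50, so K runs minute 50 to 50 + 20 = minute 70.
For M: K (finishes minute 70); O (finishes minute 10). Taking the maximum gives a start of minute 70, and it finishes at 70 + 35 = minute 105.
L cannot start until K (finishes minute 70); O (finishes minute 10, plus 25-minute gap → minute 35). The controlling bound is minute 70, so L finishes at 70 + 60 = minute 130.
N cannot start until L (finishes minute 130); J (finishes minute 50); M (finishes minute 105). The controlling bound is minute 130, so N finishes at 130 + 20 = minute 150.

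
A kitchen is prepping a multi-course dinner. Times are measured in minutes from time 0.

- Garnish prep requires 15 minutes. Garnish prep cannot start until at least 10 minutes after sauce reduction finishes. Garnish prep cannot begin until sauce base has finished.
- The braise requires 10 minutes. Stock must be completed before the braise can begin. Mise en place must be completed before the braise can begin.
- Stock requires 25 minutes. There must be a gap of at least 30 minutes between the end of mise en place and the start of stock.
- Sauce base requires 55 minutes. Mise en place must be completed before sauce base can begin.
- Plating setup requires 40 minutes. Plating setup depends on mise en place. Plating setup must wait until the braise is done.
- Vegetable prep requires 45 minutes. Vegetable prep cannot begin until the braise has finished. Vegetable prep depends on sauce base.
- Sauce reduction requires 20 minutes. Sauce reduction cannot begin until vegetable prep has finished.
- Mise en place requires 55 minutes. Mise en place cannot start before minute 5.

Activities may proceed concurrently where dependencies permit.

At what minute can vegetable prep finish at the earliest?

Mise en place cannot begin until its own release at minute 5. It runs from minute 5 to 5 + 55 = minute 60.
After mise en place (finishes minute 60), sauce base can start at minute 60 and finishes at minute 115.
After mise en place (finishes minute 60, plus 30-minute gap → minute 90), stock can start at minute 90 and finishes at minute 115.
The braise has to wait for stock (finishes minute 115); mise en place (finishes minute 60). The latest of these is minute 115, so the braise runs minute 115 to 115 + 10 = minute 125.
Vegetable prep cannot start until the braise (finishes minute 125); sauce base (finishes minute 115). The controlling bound is minute 125, so vegetable prep finishes at 125 + 45 = minute 170.

170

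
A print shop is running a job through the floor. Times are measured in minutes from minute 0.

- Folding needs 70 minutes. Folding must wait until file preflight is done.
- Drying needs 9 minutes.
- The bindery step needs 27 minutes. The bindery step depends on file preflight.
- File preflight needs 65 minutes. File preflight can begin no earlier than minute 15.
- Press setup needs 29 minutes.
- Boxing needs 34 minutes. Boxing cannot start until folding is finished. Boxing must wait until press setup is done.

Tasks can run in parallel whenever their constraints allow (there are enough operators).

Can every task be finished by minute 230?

Drying can start immediately at minute 0; it finishes at minute 9.
Nothing blocks press setup, so it runs from minute 0 to minute 29.
File preflight waits on its own release at minute 15, so it starts at minute 15 and finishes at 15 + 65 = minute 80.
The bindery step cannot begin until file preflight (finishes minute 80). It runs from minute 80 to 80 + 27 = minute 107.
After file preflight (finishes minute 80), folding can start at minute 80 and finishes at minute 150.
Boxing cannot start until folding (finishes minute 150); press setup (finishes minute 29). The controlling bound is minute 150, so boxing finishes at 150 + 34 = minute 184.
Every task is finished by minute 184, which is no later than the deadline of 230, so the schedule is feasible.

Yes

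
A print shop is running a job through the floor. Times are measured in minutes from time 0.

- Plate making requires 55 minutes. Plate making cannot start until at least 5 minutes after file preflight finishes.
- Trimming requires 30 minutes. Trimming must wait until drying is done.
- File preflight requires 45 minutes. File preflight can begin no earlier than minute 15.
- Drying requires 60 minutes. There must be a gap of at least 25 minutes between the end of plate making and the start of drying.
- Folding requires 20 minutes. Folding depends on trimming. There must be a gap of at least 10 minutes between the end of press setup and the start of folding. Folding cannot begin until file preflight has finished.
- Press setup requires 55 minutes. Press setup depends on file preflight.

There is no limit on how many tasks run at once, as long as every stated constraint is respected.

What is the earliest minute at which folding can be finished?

File preflight cannot begin until its own release at minute 15. It runs from minute 15 to 15 + 45 = minute 60.
Press setup waits on file preflight (finishes minute 60), so it starts at minute 60 and finishes at 60 + 55 = minute 115.
Plate making cannot begin until file preflight (finishes minute 60, plus 5-minute gap → minute 65). It runs from minute 65 to 65 + 55 = minute 120.
Drying waits on plate making (finishes minute 120, plus 25-minute gap → minute 145), so it starts at minute 145 and finishes at 145 + 60 = minute 205.
After drying (finishes minute 205), trimming can start at minute 205 and finishes at minute 235.
Folding needs all of trimming (finishes minute 235); press setup (finishes minute 115, plus 10-minute gap → minute 125); file preflight (finishes minute 60). That puts its earliest start at minute 235; it finishes at 235 + 20 = minute 255.

255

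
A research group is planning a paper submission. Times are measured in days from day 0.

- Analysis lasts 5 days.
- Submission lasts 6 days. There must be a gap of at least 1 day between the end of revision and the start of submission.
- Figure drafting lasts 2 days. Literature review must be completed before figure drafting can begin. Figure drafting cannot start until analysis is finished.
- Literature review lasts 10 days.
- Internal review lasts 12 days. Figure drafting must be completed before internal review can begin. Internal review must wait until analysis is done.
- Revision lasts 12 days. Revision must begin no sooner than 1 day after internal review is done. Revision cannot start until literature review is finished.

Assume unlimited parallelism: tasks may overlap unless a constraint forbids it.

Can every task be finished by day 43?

Analysis has no prerequisites, so it starts at day 0 and finishes at day 5.
Literature review can start immediately at day 0; it finishes at day 10.
For figure drafting: literature review (finishes day 10); analysis (finishes day 5). Taking the maximum gives a start of day 10, and it finishes at 10 + 2 = day 12.
Internal review needs all of figure drafting (finishes day 12); analysis (finishes day 5). That puts its earliest start at day 12; it finishes at 12 + 12 = day 24.
Revision needs all of internal review (finishes day 24, plus 1-day gap → day 25); literature review (finishes day 10). That puts its earliest start at day 25; it finishes at 25 + 12 = day 37.
After revision (finishes day 37, plus 1-day gap → day 38), submission can start at day 38 and finishes at day 44.
The earliest everything can be done is day 44, which is after the deadline of 43, so it is not possible.

No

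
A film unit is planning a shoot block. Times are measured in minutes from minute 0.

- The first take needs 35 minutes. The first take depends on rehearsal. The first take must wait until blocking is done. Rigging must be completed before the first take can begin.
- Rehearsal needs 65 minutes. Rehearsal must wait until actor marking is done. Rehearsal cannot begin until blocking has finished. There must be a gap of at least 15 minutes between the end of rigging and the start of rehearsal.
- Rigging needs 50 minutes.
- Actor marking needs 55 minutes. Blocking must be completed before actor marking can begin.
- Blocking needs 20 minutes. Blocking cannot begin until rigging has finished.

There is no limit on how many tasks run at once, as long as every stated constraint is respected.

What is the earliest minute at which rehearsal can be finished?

190

Rigging has no prerequisites, so it starts at minute 0 and finishes at minute 50.
Blocking waits on rigging (finishes minute 50), so it starts at minute 50 and finishes at 50 + 20 = minute 70.
After blocking (finishes minute 70), actor marking can start at minute 70 and finishes at minute 125.
Rehearsal cannot start until actor marking (finishes minute 125); blocking (finishes minute 70); rigging (finishes minute 50, plus 15-minute gap → minute 65). The controlling bound is minute 125, so rehearsal finishes at 125 + 65 = minute 190.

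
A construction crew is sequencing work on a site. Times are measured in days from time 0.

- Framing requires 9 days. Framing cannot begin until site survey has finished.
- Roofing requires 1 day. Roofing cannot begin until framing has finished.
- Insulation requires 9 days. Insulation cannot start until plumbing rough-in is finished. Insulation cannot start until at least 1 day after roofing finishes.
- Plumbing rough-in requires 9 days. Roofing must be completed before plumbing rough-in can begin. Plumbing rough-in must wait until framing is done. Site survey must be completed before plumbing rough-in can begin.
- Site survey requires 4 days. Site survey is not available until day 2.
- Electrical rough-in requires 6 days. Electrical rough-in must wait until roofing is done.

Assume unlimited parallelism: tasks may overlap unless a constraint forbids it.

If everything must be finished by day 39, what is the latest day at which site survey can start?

7

Nothing follows insulation; the deadline of day 39 is its only limit. It must start by 39 − 9 = day 30.
Since insulation (must start by day 30) depends on it, plumbing rough-in must finish by day 30. Backing off its 9-day duration gives a latest start of day 21.
To finish by day 39, electrical rough-in (duration 6) must start no later than day 33.
Roofing must finish in time for plumbing rough-in (must start by day 21); electrical rough-in (must start by day 33); insulation (must start by day 30, minus 1-day gap → day 29). The tightest is day 21, so roofing must start by 21 − 1 = day 20.
Framing must finish in time for roofing (must start by day 20); plumbing rough-in (must start by day 21). The tightest is day 20, so framing must start by 20 − 9 = day 11.
For site survey: framing (must start by day 11); plumbing rough-in (must start by day 21). The most restrictive is day 11; with a 4-day duration, site survey must start by day 7.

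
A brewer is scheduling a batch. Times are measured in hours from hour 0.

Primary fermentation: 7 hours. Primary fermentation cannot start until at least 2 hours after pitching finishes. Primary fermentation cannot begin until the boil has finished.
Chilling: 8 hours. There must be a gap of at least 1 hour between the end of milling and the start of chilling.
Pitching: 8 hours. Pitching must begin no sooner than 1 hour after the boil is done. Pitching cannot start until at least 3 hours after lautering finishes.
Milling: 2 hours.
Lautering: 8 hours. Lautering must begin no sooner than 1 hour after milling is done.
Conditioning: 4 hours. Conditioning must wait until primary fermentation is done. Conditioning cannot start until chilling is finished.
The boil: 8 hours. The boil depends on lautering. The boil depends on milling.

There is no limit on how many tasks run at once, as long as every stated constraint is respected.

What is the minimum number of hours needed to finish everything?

41

Milling has no prerequisites, so it starts at hour 0 and finishes at hour 2.
Chilling cannot begin until milling (finishes hour 2, plus 1-hour gap → hour 3). It runs from hour 3 to 3 + 8 = hour 11.
Lautering cannot begin until milling (finishes hour 2, plus 1-hour gap → hour 3). It runs from hour 3 to 3 + 8 = hour 11.
For the boil: lautering (finishes hour 11); milling (finishes hour 2). Taking the maximum gives a start of hour 11, and it finishes at 11 + 8 = hour 19.
For pitching: the boil (finishes hour 19, plus 1-hour gap → hour 20); lautering (finishes hour 11, plus 3-hour gap → hour 14). Taking the maximum gives a start of hour 20, and it finishes at 20 + 8 = hour 28.
Primary fermentation has to wait for pitching (finishes hour 28, plus 2-hour gap → hour 30); the boil (finishes hour 19). The latest of these is hour 30, so primary fermentation runs hour 30 to 30 + 7 = hour 37.
Conditioning cannot start until primary fermentation (finishes hour 37); chilling (finishes hour 11). The controlling bound is hour 37, so conditioning finishes at 37 + 4 = hour 41.
All tasks are finished once the last one completes. Finish times: Milling at 2, Lautering at 11, The boil at 19, Chilling at 11, Pitching at 28, Primary fermentation at 37, Conditioning at 41. The latest is hour 41.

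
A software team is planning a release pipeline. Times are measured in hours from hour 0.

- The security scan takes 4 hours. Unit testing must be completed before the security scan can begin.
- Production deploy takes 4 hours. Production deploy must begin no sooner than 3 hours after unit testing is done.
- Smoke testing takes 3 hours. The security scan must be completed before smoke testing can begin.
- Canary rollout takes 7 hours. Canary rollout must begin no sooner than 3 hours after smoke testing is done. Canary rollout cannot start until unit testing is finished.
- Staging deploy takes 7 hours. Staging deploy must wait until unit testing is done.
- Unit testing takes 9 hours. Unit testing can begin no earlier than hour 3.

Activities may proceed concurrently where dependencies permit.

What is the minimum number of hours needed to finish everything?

29

After its own release at hour 3, unit testing can start at hour 3 and finishes at hour 12.
Production deploy waits on unit testing (finishes hour 12, plus 3-hour gap → hour 15), so it starts at hour 15 and finishes at 15 + 4 = hour 19.
Staging deploy waits on unit testing (finishes hour 12), so it starts at hour 12 and finishes at 12 + 7 = hour 19.
The security scan waits on unit testing (finishes hour 12), so it starts at hour 12 and finishes at 12 + 4 = hour 16.
Smoke testing cannot begin until the security scan (finishes hour 16). It runs from hour 16 to 16 + 3 = hour 19.
Canary rollout needs all of smoke testing (finishes hour 19, plus 3-hour gap → hour 22); unit testing (finishes hour 12). That puts its earliest start at hour 22; it finishes at 22 + 7 = hour 29.
All tasks are finished once the last one completes. Finish times: Unit testing at 12, The security scan at 16, Staging deploy at 19, Smoke testing at 19, Canary rollout at 29, Production deploy at 19. The latest is hour 29.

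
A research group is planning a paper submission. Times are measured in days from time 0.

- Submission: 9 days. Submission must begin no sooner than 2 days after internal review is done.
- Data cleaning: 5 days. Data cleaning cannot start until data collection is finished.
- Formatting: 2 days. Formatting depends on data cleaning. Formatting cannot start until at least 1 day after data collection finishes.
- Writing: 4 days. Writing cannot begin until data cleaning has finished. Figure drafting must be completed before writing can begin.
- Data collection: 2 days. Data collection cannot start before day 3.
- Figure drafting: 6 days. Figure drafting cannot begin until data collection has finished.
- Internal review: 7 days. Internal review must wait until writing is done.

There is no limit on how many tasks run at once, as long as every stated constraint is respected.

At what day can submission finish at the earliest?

33

After its own release at day 3, data collection can start at day 3 and finishes at day 5.
After data collection (finishes day 5), figure drafting can start at day 5 and finishes at day 11.
After data collection (finishes day 5), data cleaning can start at day 5 and finishes at day 10.
Writing needs all of data cleaning (finishes day 10); figure drafting (finishes day 11). That puts its earliest start at day 11; it finishes at 11 + 4 = day 15.
Internal review cannot begin until writing (finishes day 15). It runs from day 15 to 15 + 7 = day 22.
After internal review (finishes day 22, plus 2-day gap → day 24), submission can start at day 24 and finishes at day 33.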